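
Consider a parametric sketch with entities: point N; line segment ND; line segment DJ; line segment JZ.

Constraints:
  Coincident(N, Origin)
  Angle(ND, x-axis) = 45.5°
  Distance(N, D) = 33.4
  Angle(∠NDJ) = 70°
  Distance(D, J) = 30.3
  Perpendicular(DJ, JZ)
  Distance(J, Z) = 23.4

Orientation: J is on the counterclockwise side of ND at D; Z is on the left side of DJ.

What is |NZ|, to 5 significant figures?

20.496

N is at the origin; ND runs at 45.5° with length 33.4, so D = 33.4·(cos 45.5°, sin 45.5°) = (23.410, 23.823). ∠NDJ = 70.0°, so DJ runs at 45.5° + (180° − 70.0°) = 155.50° from the x-axis; with |DJ| = 30.3, J = D + 30.3·(cos 155.50°, sin 155.50°) = (-4.1615, 36.388). DJ is perpendicular to JZ; with |JZ| = 23.4 on the left of DJ, Z = J + 23.4·(-0.41469, -0.90996) = (-13.865, 15.095). Then |NZ| = |Z − N| = 20.496.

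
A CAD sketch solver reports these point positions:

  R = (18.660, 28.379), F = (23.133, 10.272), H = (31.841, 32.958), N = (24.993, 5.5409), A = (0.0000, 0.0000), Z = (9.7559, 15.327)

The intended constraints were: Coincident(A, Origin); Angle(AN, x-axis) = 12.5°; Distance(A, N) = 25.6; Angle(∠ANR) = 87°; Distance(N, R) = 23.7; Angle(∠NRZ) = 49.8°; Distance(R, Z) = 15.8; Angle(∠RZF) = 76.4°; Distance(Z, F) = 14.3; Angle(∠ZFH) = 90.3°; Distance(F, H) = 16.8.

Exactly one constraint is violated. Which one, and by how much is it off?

Distance(F, H) = 16.8 — off by 7.50.

A = (0.00, 0.00) ✓; AN at 12.50° ✓; |AN| = 25.60 ✓; ∠ANR = 87.00° ✓; |NR| = 23.70 ✓; ∠NRZ = 49.80° ✓; |RZ| = 15.80 ✓; ∠RZF = 76.40° ✓; |ZF| = 14.30 ✓; ∠ZFH = 90.30° ✓; |FH| = 24.30 ✗.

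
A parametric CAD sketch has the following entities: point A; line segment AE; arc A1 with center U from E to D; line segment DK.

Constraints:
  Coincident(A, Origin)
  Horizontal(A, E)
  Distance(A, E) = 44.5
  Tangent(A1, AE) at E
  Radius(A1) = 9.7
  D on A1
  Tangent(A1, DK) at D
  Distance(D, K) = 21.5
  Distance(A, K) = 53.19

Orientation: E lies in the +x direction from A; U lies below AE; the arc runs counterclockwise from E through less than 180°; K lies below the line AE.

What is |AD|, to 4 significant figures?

37.42

A is at the origin; AE is horizontal with |AE| = 44.5 and E on the +x side, so E = (44.50, 0.000). Tangency of A1 to AE means the radius UE is perpendicular to AE, so U = E + (0, -9.7) = (44.50, -9.700). Since UD ⟂ DK (tangency), |UK| = √(9.7² + 21.5²) = 23.59 regardless of where D sits on A1. So K lies on both circle(A, 53.19) and circle(U, 23.59); the below-AE intersection is K = (41.63, -33.11). D is the foot of the tangent from K: D = (35.24, -12.58).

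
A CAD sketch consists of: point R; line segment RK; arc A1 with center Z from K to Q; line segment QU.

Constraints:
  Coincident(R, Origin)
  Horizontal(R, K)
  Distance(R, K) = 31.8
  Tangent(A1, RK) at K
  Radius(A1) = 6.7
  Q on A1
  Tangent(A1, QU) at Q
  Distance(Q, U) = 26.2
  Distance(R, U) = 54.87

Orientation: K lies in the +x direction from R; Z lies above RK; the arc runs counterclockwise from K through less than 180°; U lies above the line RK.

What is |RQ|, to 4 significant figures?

38.46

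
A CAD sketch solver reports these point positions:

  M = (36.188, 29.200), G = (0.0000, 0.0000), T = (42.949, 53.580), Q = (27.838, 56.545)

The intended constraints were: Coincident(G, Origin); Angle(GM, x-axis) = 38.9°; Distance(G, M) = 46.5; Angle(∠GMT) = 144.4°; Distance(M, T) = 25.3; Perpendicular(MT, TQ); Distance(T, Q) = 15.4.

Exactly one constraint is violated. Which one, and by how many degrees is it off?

Perpendicular(MT, TQ) — off by 4.40°.

G = (0.00, 0.00) ✓; GM at 38.90° ✓; |GM| = 46.50 ✓; ∠GMT = 144.4° ✓; |MT| = 25.30 ✓; ∠(MT, TQ) = 94.40° ✗; |TQ| = 15.40 ✓.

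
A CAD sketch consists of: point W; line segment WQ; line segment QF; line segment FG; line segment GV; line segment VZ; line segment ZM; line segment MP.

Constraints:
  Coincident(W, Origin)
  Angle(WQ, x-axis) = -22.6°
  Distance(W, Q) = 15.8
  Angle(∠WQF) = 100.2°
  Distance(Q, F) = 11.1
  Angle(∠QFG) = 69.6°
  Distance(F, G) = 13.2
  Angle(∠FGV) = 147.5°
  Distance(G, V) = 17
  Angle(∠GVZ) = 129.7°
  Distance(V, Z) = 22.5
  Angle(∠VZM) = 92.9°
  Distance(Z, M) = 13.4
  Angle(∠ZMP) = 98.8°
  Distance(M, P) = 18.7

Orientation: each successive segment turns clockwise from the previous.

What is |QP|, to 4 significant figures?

9.220

W is at the origin; WQ runs at -22.6° with length 15.8, so Q = (14.59, -6.072). ∠WQF = 100.2° gives QF at -102.4° from the x-axis; with |QF| = 11.1, F = (12.20, -16.91). ∠QFG = 69.6° gives FG at 147.2° from the x-axis; with |FG| = 13.2, G = (1.108, -9.762). ∠FGV = 147.5° gives GV at 114.7° from the x-axis; with |GV| = 17.0, V = (-5.996, 5.682). ∠GVZ = 129.7° gives VZ at 64.40° from the x-axis; with |VZ| = 22.5, Z = (3.726, 25.97). ∠VZM = 92.9° gives ZM at -22.70° from the x-axis; with |ZM| = 13.4, M = (16.09, 20.80). ∠ZMP = 98.8° gives MP at -103.9° from the x-axis; with |MP| = 18.7, P = (11.60, 2.650). Then |QP| = |P − Q| = 9.220.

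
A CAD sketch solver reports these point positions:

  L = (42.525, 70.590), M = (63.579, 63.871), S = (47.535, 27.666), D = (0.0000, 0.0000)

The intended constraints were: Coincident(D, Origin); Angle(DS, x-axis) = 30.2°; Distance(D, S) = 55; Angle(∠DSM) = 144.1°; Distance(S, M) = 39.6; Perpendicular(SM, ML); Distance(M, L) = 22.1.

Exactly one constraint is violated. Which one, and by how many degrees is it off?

Perpendicular(SM, ML) — off by 6.20°.

D = (0.00, 0.00) ✓; DS at 30.20° ✓; |DS| = 55.00 ✓; ∠DSM = 144.1° ✓; |SM| = 39.60 ✓; ∠(SM, ML) = 96.20° ✗; |ML| = 22.10 ✓.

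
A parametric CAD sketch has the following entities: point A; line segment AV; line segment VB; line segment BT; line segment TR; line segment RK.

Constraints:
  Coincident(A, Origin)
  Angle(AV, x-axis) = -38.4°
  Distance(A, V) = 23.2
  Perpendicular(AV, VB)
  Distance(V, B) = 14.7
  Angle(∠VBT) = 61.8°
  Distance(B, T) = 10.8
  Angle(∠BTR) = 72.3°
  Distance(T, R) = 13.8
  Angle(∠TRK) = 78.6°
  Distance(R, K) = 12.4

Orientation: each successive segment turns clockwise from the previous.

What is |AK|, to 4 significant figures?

32.04

A is at the origin; AV runs at -38.4° with length 23.2, so V = (18.18, -14.41). AV is perpendicular to VB, so VB runs at -128.4°; with |VB| = 14.7, B = (9.051, -25.93). ∠VBT = 61.8° gives BT at 113.4° from the x-axis; with |BT| = 10.8, T = (4.762, -16.02). ∠BTR = 72.3° gives TR at 5.700° from the x-axis; with |TR| = 13.8, R = (18.49, -14.65). ∠TRK = 78.6° gives RK at -95.70° from the x-axis; with |RK| = 12.4, K = (17.26, -26.99). Then |AK| = |K − A| = 32.04.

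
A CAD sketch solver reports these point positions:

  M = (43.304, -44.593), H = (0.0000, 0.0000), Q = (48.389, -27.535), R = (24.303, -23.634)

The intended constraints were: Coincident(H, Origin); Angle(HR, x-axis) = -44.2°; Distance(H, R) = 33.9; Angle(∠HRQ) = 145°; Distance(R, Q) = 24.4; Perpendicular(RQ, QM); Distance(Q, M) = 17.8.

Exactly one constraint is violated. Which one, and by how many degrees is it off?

Perpendicular(RQ, QM) — off by 7.40°.

H = (0.00, 0.00) ✓; HR at -44.20° ✓; |HR| = 33.90 ✓; ∠HRQ = 145.0° ✓; |RQ| = 24.40 ✓; ∠(RQ, QM) = 97.40° ✗; |QM| = 17.80 ✓.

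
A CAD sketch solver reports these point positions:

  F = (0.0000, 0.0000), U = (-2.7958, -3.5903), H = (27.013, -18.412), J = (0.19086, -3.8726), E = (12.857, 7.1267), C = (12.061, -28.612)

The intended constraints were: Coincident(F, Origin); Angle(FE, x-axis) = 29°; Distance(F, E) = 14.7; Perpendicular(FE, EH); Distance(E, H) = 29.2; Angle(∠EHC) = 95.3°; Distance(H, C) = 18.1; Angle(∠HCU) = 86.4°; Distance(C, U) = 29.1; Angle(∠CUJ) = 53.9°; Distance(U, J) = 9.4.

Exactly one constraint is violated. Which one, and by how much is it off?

Distance(U, J) = 9.4 — off by 6.40.

F = (0.00, 0.00) ✓; FE at 29.00° ✓; |FE| = 14.70 ✓; ∠(FE, EH) = 90.00° ✓; |EH| = 29.20 ✓; ∠EHC = 95.30° ✓; |HC| = 18.10 ✓; ∠HCU = 86.40° ✓; |CU| = 29.10 ✓; ∠CUJ = 53.90° ✓; |UJ| = 3.000 ✗.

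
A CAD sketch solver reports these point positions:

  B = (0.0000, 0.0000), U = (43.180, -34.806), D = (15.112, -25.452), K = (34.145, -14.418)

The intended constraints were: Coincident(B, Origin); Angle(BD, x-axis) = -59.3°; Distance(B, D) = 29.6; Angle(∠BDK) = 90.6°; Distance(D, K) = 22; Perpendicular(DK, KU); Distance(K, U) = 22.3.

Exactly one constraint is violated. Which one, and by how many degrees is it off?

Perpendicular(DK, KU) — off by 6.20°.

B = (0.00, 0.00) ✓; BD at -59.30° ✓; |BD| = 29.60 ✓; ∠BDK = 90.60° ✓; |DK| = 22.00 ✓; ∠(DK, KU) = 96.20° ✗; |KU| = 22.30 ✓.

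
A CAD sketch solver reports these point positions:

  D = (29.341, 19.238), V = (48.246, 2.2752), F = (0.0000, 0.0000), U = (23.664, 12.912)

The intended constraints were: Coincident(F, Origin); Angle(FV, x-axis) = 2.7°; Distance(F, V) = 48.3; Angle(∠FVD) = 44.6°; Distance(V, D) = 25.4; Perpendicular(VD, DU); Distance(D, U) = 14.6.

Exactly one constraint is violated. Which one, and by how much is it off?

Distance(D, U) = 14.6 — off by 6.10.

F = (0.00, 0.00) ✓; FV at 2.700° ✓; |FV| = 48.30 ✓; ∠FVD = 44.60° ✓; |VD| = 25.40 ✓; ∠(VD, DU) = 90.00° ✓; |DU| = 8.500 ✗.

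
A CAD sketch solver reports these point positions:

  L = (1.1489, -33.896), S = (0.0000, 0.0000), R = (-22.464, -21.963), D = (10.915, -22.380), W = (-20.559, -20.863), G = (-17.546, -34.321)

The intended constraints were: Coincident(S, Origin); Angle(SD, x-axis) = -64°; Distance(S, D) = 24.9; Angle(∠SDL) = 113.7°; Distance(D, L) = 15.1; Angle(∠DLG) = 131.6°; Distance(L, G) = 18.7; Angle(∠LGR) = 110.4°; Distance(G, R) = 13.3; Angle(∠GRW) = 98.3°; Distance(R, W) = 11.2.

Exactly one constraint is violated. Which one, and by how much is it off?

Distance(R, W) = 11.2 — off by 9.00.

S = (0.00, 0.00) ✓; SD at -64.00° ✓; |SD| = 24.90 ✓; ∠SDL = 113.7° ✓; |DL| = 15.10 ✓; ∠DLG = 131.6° ✓; |LG| = 18.70 ✓; ∠LGR = 110.4° ✓; |GR| = 13.30 ✓; ∠GRW = 98.30° ✓; |RW| = 2.200 ✗.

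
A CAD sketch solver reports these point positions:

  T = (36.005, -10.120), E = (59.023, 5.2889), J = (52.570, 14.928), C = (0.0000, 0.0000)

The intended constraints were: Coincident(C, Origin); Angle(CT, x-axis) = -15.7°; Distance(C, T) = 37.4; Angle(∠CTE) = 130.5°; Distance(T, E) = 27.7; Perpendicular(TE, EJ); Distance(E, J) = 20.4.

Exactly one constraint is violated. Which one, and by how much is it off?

Distance(E, J) = 20.4 — off by 8.80.

C = (0.00, 0.00) ✓; CT at -15.70° ✓; |CT| = 37.40 ✓; ∠CTE = 130.5° ✓; |TE| = 27.70 ✓; ∠(TE, EJ) = 90.00° ✓; |EJ| = 11.60 ✗.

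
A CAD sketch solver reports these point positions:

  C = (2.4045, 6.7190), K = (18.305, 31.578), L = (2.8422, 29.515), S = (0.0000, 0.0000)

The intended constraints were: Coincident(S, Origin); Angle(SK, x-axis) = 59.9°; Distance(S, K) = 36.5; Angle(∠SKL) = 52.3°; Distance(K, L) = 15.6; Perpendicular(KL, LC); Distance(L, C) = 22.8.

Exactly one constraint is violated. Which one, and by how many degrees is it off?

Perpendicular(KL, LC) — off by 8.70°.

S = (0.00, 0.00) ✓; SK at 59.90° ✓; |SK| = 36.50 ✓; ∠SKL = 52.30° ✓; |KL| = 15.60 ✓; ∠(KL, LC) = 81.30° ✗; |LC| = 22.80 ✓.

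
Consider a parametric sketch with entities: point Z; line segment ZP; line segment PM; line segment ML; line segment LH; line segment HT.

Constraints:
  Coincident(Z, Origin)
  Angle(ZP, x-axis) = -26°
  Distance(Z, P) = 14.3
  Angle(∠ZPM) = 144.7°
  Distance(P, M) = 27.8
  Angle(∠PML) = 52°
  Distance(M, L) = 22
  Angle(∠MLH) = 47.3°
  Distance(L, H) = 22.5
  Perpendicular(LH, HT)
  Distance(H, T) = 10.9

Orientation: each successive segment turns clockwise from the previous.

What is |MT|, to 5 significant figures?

9.2313

Z is at the origin; ZP runs at -26.0° with length 14.3, so P = (12.853, -6.2687). ∠ZPM = 144.7° gives PM at -61.300° from the x-axis; with |PM| = 27.8, M = (26.203, -30.653). ∠PML = 52.0° gives ML at 170.70° from the x-axis; with |ML| = 22.0, L = (4.4921, -27.098). ∠MLH = 47.3° gives LH at 38.000° from the x-axis; with |LH| = 22.5, H = (22.222, -13.246). LH is perpendicular to HT, so HT runs at -52.000°; with |HT| = 10.9, T = (28.933, -21.835). Then |MT| = |T − M| = 9.2313.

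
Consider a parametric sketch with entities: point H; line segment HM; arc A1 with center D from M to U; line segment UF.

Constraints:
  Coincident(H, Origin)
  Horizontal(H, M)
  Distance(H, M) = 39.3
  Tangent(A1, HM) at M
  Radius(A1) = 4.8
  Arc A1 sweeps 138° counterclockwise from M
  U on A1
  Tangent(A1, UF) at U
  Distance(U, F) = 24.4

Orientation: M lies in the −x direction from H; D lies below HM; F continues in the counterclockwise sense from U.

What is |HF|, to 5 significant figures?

34.701

H is at the origin; H and M share the same y with |HM| = 39.3 and M on the −x side, so M = (-39.300, 0.0000). The tangent condition forces DM to be normal to HM, so D = M + (0, -4.8) = (-39.300, -4.8000). On A1, M sits at bearing 90° from D; a 138° counterclockwise sweep puts U at bearing 228°, so U = D + 4.8·(cos 228°, sin 228°) = (-42.512, -8.3671). Tangency of A1 to UF means the radius DU is perpendicular to UF, so UF runs along (−sin 228°, cos 228°); with |UF| = 24.4, F = (-24.379, -24.694). Then |HF| = |F − H| = 34.701.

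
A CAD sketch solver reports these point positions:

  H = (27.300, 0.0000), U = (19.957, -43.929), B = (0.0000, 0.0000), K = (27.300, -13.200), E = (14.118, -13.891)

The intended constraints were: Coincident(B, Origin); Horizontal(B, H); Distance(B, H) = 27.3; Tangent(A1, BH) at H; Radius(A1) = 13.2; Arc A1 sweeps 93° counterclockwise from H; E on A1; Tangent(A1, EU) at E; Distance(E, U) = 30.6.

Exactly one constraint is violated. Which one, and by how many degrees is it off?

Tangent(A1, EU) at E — off by 8.00°.

B = (0.00, 0.00) ✓; B.y = 0.00, H.y = 0.00 ✓; |BH| = 27.30 ✓; ∠(KH, HB) = 90.00° ✓; |KH| = 13.20 ✓; bearing(K→E) − bearing(K→H) = 93.00° ✓; |KE| = 13.20 ✓; ∠(KE, EU) = 82.00° ✗; |EU| = 30.60 ✓.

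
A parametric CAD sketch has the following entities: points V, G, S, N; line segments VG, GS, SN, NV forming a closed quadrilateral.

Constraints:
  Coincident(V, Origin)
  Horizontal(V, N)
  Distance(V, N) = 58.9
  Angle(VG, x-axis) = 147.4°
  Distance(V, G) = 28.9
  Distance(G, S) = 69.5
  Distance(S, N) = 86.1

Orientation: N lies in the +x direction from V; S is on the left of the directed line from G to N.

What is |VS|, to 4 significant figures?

74.83

Checks: |GS| = 69.50 ✓; |SN| = 86.10 ✓.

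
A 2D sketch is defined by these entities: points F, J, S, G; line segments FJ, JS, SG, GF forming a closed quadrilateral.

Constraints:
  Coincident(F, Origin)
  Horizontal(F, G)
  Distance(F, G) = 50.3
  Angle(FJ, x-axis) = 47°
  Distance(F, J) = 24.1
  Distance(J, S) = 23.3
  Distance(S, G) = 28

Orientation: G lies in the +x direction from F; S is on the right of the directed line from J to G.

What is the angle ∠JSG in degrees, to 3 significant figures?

95.7°

F is at the origin; F and G share the same y with |FG| = 50.3 and G in +x, so G = (50.3, 0). FJ runs at 47.0° with |FJ| = 24.1, so J = (16.4, 17.6). S is determined by |JS| = 23.3 and |SG| = 28.0 together: it lies at the intersection of circle(J, 23.3) and circle(G, 28.0). With |JG| = 38.2, the foot of the radical line on JG is 15.9 from J and the perpendicular offset is √(23.3² − 15.9²) = 17.0. Taking the right-of-JG solution: S = (22.7, -4.81).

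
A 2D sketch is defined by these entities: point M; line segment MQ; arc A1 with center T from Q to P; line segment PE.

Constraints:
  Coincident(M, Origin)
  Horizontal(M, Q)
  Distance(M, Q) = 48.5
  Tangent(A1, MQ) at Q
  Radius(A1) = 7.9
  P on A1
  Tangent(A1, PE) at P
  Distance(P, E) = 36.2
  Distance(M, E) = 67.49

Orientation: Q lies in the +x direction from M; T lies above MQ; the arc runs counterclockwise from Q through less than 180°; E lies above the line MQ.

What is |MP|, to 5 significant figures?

57.039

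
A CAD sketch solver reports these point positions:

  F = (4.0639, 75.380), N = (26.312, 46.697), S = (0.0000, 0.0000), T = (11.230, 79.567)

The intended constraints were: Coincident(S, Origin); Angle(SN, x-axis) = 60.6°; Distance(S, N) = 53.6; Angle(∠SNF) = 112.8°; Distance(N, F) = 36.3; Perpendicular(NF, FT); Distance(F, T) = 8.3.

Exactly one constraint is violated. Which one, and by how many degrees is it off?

Perpendicular(NF, FT) — off by 7.50°.

S = (0.00, 0.00) ✓; SN at 60.60° ✓; |SN| = 53.60 ✓; ∠SNF = 112.8° ✓; |NF| = 36.30 ✓; ∠(NF, FT) = 97.50° ✗; |FT| = 8.300 ✓.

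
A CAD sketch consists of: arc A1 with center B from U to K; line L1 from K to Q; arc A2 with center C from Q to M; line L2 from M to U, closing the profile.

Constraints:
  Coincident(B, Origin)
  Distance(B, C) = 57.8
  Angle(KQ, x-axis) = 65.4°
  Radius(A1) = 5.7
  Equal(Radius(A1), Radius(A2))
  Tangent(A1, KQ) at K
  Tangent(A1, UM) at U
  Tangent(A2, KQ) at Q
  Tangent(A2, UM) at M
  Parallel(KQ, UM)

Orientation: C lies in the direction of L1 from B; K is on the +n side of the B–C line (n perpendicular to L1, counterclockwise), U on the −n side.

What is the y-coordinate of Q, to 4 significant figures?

54.93

The slot axis is L1's direction at 65.4°, so u = (cos 65.4°, sin 65.4°) = (0.4163, 0.9092) and n = (−sin 65.4°, cos 65.4°) = (-0.9092, 0.4163). B is at the origin and C lies 57.8 along u from B, so C = 57.8·u = (24.06, 52.55). Tangency of A1 to both parallel lines with radius 5.7 puts K and U at B ± 5.7·n: K = (-5.183, 2.373), U = (5.183, -2.373). Equal radii place Q and M the same way about C: Q = C + 5.7·n = (18.88, 54.93), M = C − 5.7·n = (29.24, 50.18). So Q.y = 54.93.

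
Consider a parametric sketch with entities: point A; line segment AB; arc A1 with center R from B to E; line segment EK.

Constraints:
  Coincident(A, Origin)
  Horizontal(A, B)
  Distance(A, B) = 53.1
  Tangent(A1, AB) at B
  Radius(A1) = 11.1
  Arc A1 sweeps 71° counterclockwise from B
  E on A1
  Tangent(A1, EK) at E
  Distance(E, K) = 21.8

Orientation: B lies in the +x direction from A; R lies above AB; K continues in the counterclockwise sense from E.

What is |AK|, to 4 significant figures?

76.07

On A1, B sits at bearing -90° from R; a 71° counterclockwise sweep puts E at bearing -19°, so E = R + 11.1·(cos -19°, sin -19°) = (63.60, 7.486). A1 meets EK tangentially, so RE is at right angles to EK, so EK runs along (−sin -19°, cos -19°); with |EK| = 21.8, K = (70.69, 28.10). Then |AK| = |K − A| = 76.07.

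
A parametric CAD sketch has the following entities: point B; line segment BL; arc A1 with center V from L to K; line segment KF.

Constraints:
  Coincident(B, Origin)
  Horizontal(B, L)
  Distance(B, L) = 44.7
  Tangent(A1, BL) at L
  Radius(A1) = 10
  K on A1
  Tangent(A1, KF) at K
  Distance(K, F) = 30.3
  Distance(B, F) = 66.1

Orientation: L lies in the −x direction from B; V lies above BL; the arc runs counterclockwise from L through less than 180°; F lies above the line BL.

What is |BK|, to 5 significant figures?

39.182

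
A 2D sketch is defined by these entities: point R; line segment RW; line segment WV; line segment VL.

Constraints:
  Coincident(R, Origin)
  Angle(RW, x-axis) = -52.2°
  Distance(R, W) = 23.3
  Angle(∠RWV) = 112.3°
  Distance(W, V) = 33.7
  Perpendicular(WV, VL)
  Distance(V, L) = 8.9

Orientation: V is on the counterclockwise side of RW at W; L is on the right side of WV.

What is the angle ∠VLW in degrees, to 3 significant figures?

75.2°

R is at the origin; RW runs at -52.2° with length 23.3, so W = 23.3·(cos -52.2°, sin -52.2°) = (14.3, -18.4). ∠RWV = 112.3°, so WV runs at -52.2° + (180° − 112.3°) = 15.5° from the x-axis; with |WV| = 33.7, V = W + 33.7·(cos 15.5°, sin 15.5°) = (46.8, -9.40). WV ⟂ VL; with |VL| = 8.9 on the right of WV, L = V + 8.9·(0.267, -0.964) = (49.1, -18.0). Then cos ∠VLW = LV·LW / (|LV||LW|), giving 75.2°.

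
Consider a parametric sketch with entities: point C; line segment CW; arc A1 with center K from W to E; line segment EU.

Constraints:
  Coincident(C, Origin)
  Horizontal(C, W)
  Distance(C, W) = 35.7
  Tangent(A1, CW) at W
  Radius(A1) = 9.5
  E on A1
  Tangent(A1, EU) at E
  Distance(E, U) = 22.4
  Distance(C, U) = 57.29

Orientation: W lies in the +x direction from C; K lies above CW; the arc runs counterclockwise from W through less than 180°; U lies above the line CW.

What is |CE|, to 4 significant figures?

45.76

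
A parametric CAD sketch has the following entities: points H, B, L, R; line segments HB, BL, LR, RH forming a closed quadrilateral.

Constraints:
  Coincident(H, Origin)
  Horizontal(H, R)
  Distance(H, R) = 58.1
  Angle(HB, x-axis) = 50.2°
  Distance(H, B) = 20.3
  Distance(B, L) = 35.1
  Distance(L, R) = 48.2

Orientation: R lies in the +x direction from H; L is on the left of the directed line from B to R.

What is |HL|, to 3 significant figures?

55.4

Checks: |BL| = 35.10 ✓; |LR| = 48.20 ✓.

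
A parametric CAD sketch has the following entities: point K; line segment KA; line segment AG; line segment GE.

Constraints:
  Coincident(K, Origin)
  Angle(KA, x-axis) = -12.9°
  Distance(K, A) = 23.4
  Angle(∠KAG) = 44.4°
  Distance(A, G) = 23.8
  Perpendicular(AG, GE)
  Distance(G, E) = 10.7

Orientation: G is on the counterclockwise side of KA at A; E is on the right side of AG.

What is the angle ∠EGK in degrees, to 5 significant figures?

156.61°

K is at the origin; KA runs at -12.9° with length 23.4, so A = 23.4·(cos -12.9°, sin -12.9°) = (22.809, -5.2241). ∠KAG = 44.4°, so AG runs at -12.9° + (180° − 44.4°) = 122.70° from the x-axis; with |AG| = 23.8, G = A + 23.8·(cos 122.70°, sin 122.70°) = (9.9517, 14.804). The perpendicularity gives GE at right angles to AG; with |GE| = 10.7 on the right of AG, E = G + 10.7·(0.84151, 0.54024) = (18.956, 20.584). Then cos ∠EGK = GE·GK / (|GE||GK|), giving 156.61°.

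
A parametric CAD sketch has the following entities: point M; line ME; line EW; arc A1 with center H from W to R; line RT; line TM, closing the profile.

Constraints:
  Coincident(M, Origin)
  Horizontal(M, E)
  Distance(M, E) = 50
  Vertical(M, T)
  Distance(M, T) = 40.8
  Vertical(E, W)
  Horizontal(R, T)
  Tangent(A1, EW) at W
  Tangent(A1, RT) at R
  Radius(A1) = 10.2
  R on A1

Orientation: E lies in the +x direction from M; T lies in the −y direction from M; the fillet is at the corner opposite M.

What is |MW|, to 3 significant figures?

58.6

M is at the origin; M and E share the same y with |ME| = 50.0 and E on the +x side, so E = (50.0, 0.00). MT is vertical with |MT| = 40.8 and T on the −y side, so T = (0.00, -40.8). The virtual corner opposite M is at (50.0, -40.8). The tangent condition forces HW to be normal to EW and the tangent condition forces HR to be normal to RT, with radius 10.2, so the center H sits 10.2 in from both sides at H = (39.8, -30.6). That places the tangent points at W = (50.0, -30.6) on EW and R = (39.8, -40.8) on RT. Then |MW| = |W − M| = 58.6.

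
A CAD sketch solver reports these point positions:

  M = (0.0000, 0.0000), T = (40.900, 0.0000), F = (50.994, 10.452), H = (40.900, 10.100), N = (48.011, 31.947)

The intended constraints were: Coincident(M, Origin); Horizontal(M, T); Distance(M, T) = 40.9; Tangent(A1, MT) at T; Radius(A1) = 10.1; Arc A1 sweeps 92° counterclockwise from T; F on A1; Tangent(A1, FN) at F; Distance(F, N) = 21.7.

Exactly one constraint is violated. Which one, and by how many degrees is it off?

Tangent(A1, FN) at F — off by 5.90°.

M = (0.00, 0.00) ✓; M.y = 0.00, T.y = 0.00 ✓; |MT| = 40.90 ✓; ∠(HT, TM) = 90.00° ✓; |HT| = 10.10 ✓; bearing(H→F) − bearing(H→T) = 92.00° ✓; |HF| = 10.10 ✓; ∠(HF, FN) = 84.10° ✗; |FN| = 21.70 ✓.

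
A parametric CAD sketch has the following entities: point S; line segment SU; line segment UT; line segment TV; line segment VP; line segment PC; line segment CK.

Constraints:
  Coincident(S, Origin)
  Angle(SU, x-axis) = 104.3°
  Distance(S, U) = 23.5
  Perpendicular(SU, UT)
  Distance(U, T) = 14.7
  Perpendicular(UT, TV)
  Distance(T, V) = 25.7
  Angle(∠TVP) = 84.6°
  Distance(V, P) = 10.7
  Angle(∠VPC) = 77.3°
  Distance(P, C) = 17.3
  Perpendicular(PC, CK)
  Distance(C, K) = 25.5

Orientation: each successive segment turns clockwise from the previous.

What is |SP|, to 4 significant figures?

4.220

The perpendicularity gives TV at right angles to UT, so TV runs at -75.70°; with |TV| = 25.7, V = (14.79, 1.499). ∠TVP = 84.6° gives VP at -171.1° from the x-axis; with |VP| = 10.7, P = (4.217, -0.1564). Then |SP| = |P − S| = 4.220.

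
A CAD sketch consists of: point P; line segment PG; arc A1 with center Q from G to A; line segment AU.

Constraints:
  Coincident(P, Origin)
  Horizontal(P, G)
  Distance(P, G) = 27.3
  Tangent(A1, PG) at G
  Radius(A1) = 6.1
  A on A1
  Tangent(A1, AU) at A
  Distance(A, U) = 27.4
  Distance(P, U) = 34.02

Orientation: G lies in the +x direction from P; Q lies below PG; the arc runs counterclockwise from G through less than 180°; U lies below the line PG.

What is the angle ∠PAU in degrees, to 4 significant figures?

86.55°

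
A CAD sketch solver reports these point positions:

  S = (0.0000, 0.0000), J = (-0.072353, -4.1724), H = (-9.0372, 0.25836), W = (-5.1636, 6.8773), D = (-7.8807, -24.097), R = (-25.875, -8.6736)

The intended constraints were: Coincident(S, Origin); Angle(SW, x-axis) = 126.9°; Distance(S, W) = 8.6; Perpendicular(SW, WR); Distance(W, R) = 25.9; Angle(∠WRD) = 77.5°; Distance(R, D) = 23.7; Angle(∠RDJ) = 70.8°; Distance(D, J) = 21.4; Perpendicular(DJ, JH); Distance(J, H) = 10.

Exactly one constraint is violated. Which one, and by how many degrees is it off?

Perpendicular(DJ, JH) — off by 4.90°.

S = (0.00, 0.00) ✓; SW at 126.9° ✓; |SW| = 8.600 ✓; ∠(SW, WR) = 90.00° ✓; |WR| = 25.90 ✓; ∠WRD = 77.50° ✓; |RD| = 23.70 ✓; ∠RDJ = 70.80° ✓; |DJ| = 21.40 ✓; ∠(DJ, JH) = 85.10° ✗; |JH| = 10.00 ✓.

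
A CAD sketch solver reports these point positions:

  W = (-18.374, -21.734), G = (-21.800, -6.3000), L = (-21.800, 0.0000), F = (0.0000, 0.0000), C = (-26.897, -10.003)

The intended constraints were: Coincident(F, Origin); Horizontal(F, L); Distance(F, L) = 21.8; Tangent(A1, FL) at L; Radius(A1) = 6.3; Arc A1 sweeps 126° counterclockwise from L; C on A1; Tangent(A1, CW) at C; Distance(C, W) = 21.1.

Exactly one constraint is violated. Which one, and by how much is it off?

Distance(C, W) = 21.1 — off by 6.60.

F = (0.00, 0.00) ✓; F.y = 0.00, L.y = 0.00 ✓; |FL| = 21.80 ✓; ∠(GL, LF) = 90.00° ✓; |GL| = 6.300 ✓; bearing(G→C) − bearing(G→L) = 126.0° ✓; |GC| = 6.300 ✓; ∠(GC, CW) = 90.00° ✓; |CW| = 14.50 ✗.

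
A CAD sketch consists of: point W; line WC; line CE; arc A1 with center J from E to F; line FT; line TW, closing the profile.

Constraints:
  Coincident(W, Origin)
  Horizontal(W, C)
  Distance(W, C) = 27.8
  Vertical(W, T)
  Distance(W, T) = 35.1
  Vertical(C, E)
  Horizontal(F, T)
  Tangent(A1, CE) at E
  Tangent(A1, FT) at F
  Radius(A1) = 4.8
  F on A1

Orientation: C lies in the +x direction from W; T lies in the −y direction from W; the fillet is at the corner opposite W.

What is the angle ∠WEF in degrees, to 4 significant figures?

92.46°

W is at the origin; W and C share the same y with |WC| = 27.8 and C on the +x side, so C = (27.80, 0.000). WT is vertical with |WT| = 35.1 and T on the −y side, so T = (0.000, -35.10). The virtual corner opposite W is at (27.80, -35.10). A1 meets CE tangentially, so JE is at right angles to CE and the tangent condition forces JF to be normal to FT, with radius 4.8, so the center J sits 4.8 in from both sides at J = (23.00, -30.30). That places the tangent points at E = (27.80, -30.30) on CE and F = (23.00, -35.10) on FT. Then cos ∠WEF = EW·EF / (|EW||EF|), giving 92.46°.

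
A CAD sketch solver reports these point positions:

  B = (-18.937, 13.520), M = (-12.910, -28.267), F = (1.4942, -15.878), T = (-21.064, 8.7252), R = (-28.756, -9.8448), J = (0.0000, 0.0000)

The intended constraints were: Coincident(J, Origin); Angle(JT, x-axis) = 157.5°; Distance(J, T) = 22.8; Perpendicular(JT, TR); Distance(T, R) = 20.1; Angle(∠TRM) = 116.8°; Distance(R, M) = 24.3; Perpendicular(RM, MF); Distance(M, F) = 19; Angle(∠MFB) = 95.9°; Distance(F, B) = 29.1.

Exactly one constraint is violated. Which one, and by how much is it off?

Distance(F, B) = 29.1 — off by 6.70.

J = (0.00, 0.00) ✓; JT at 157.5° ✓; |JT| = 22.80 ✓; ∠(JT, TR) = 90.00° ✓; |TR| = 20.10 ✓; ∠TRM = 116.8° ✓; |RM| = 24.30 ✓; ∠(RM, MF) = 90.00° ✓; |MF| = 19.00 ✓; ∠MFB = 95.90° ✓; |FB| = 35.80 ✗.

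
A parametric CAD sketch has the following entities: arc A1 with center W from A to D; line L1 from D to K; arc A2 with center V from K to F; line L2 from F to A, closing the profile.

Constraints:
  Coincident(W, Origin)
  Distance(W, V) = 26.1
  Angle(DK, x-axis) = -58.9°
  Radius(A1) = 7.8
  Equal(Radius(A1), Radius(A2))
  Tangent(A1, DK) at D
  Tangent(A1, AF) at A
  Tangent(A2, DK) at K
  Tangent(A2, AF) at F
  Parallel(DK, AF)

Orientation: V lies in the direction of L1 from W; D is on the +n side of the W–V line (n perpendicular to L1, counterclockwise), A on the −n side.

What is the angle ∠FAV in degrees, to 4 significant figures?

16.64°

The slot axis is L1's direction at -58.9°, so u = (cos -58.9°, sin -58.9°) = (0.5165, -0.8563) and n = (−sin -58.9°, cos -58.9°) = (0.8563, 0.5165). W is at the origin and V lies 26.1 along u from W, so V = 26.1·u = (13.48, -22.35). Tangency of A1 to both parallel lines with radius 7.8 puts D and A at W ± 7.8·n: D = (6.679, 4.029), A = (-6.679, -4.029). Equal radii place K and F the same way about V: K = V + 7.8·n = (20.16, -18.32), F = V − 7.8·n = (6.803, -26.38). Then cos ∠FAV = AF·AV / (|AF||AV|), giving 16.64°.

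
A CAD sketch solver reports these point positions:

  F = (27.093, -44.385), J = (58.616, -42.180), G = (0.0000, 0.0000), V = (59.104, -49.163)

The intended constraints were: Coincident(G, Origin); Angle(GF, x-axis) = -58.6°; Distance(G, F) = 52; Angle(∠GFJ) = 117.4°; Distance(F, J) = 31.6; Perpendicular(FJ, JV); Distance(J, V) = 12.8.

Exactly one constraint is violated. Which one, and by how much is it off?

Distance(J, V) = 12.8 — off by 5.80.

G = (0.00, 0.00) ✓; GF at -58.60° ✓; |GF| = 52.00 ✓; ∠GFJ = 117.4° ✓; |FJ| = 31.60 ✓; ∠(FJ, JV) = 90.00° ✓; |JV| = 7.000 ✗.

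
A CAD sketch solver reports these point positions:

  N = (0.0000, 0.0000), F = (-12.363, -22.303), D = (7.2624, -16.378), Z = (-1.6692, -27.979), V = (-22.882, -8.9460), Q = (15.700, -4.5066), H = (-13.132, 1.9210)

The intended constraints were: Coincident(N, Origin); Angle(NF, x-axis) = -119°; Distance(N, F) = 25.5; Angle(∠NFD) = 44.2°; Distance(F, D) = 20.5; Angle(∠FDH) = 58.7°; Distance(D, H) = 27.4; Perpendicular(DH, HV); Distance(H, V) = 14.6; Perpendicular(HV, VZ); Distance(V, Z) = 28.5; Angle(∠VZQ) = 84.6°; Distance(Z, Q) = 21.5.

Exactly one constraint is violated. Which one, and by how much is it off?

Distance(Z, Q) = 21.5 — off by 7.70.

N = (0.00, 0.00) ✓; NF at -119.0° ✓; |NF| = 25.50 ✓; ∠NFD = 44.20° ✓; |FD| = 20.50 ✓; ∠FDH = 58.70° ✓; |DH| = 27.40 ✓; ∠(DH, HV) = 90.00° ✓; |HV| = 14.60 ✓; ∠(HV, VZ) = 90.00° ✓; |VZ| = 28.50 ✓; ∠VZQ = 84.60° ✓; |ZQ| = 29.20 ✗.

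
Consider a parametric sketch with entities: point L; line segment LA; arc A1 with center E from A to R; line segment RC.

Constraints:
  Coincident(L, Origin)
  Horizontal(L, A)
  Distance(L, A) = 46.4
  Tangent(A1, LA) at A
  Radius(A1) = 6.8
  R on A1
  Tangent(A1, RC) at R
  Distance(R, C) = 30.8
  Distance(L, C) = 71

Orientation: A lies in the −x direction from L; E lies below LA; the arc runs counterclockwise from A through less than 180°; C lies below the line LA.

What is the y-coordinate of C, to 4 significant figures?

-34.03

Checks: L = (0.00, 0.00) ✓; |EA| = 6.800 ✓; |ER| = 6.800 ✓; ∠(ER, RC) = 90.00° ✓; |RC| = 30.80 ✓; |LC| = 71.00 ✓.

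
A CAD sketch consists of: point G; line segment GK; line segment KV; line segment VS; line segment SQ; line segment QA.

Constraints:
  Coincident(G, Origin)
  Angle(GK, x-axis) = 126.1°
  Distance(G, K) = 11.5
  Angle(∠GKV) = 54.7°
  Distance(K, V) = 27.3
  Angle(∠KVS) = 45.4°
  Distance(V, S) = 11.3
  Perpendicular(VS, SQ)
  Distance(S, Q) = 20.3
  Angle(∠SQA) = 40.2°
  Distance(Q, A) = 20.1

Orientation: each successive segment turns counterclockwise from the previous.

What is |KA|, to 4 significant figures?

25.38

G is at the origin; GK runs at 126.1° with length 11.5, so K = (-6.776, 9.292). ∠GKV = 54.7° gives KV at -108.6° from the x-axis; with |KV| = 27.3, V = (-15.48, -16.58). ∠KVS = 45.4° gives VS at 26.00° from the x-axis; with |VS| = 11.3, S = (-5.327, -11.63). VS ⟂ SQ, so SQ runs at 116.0°; with |SQ| = 20.3, Q = (-14.23, 6.617). ∠SQA = 40.2° gives QA at -104.2° from the x-axis; with |QA| = 20.1, A = (-19.16, -12.87). Then |KA| = |A − K| = 25.38.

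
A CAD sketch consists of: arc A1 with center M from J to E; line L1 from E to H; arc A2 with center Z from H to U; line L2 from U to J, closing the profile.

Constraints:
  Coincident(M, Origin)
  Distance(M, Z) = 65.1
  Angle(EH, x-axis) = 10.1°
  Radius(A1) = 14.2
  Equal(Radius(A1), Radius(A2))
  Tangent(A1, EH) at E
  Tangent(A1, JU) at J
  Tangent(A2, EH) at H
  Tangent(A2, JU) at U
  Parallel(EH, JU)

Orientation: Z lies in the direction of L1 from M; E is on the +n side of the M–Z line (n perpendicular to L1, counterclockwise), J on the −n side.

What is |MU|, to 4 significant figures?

66.63

The slot axis is L1's direction at 10.1°, so u = (cos 10.1°, sin 10.1°) = (0.9845, 0.1754) and n = (−sin 10.1°, cos 10.1°) = (-0.1754, 0.9845). M is at the origin and Z lies 65.1 along u from M, so Z = 65.1·u = (64.09, 11.42). Tangency of A1 to both parallel lines with radius 14.2 puts E and J at M ± 14.2·n: E = (-2.490, 13.98), J = (2.490, -13.98). Equal radii place H and U the same way about Z: H = Z + 14.2·n = (61.60, 25.40), U = Z − 14.2·n = (66.58, -2.564). Then |MU| = |U − M| = 66.63.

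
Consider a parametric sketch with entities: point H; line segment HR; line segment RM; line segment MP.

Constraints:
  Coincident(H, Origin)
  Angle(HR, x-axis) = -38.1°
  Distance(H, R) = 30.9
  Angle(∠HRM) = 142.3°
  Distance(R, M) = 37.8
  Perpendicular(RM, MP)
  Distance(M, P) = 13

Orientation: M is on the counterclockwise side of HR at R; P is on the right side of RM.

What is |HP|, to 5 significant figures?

69.945

H is at the origin; HR runs at -38.1° with length 30.9, so R = 30.9·(cos -38.1°, sin -38.1°) = (24.316, -19.066). ∠HRM = 142.3°, so RM runs at -38.1° + (180° − 142.3°) = -0.40000° from the x-axis; with |RM| = 37.8, M = R + 37.8·(cos -0.40000°, sin -0.40000°) = (62.115, -19.330). RM ⟂ MP; with |MP| = 13.0 on the right of RM, P = M + 13.0·(-0.0069813, -0.99998) = (62.025, -32.330). Then |HP| = |P − H| = 69.945.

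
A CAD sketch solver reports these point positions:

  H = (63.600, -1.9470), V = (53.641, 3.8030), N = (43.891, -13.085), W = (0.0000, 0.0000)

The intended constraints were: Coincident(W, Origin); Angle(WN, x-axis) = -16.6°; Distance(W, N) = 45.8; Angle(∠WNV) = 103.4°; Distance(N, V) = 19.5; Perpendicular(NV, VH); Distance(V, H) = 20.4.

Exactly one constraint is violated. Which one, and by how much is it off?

Distance(V, H) = 20.4 — off by 8.90.

W = (0.00, 0.00) ✓; WN at -16.60° ✓; |WN| = 45.80 ✓; ∠WNV = 103.4° ✓; |NV| = 19.50 ✓; ∠(NV, VH) = 90.00° ✓; |VH| = 11.50 ✗.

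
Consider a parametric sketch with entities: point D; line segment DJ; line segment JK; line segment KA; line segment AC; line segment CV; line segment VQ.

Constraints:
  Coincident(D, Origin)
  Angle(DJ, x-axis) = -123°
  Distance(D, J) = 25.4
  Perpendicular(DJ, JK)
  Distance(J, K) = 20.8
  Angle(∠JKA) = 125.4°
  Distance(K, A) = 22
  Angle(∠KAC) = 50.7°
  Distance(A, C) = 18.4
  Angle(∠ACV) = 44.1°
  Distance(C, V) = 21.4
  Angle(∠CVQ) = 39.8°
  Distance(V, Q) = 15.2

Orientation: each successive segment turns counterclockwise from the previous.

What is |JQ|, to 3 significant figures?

34.0

D is at the origin; DJ runs at -123.0° with length 25.4, so J = (-13.8, -21.3). The perpendicularity gives JK at right angles to DJ, so JK runs at -33.0°; with |JK| = 20.8, K = (3.61, -32.6). ∠JKA = 125.4° gives KA at 21.6° from the x-axis; with |KA| = 22.0, A = (24.1, -24.5). ∠KAC = 50.7° gives AC at 151° from the x-axis; with |AC| = 18.4, C = (7.99, -15.6). ∠ACV = 44.1° gives CV at -73.2° from the x-axis; with |CV| = 21.4, V = (14.2, -36.1). ∠CVQ = 39.8° gives VQ at 67.0° from the x-axis; with |VQ| = 15.2, Q = (20.1, -22.1). Then |JQ| = |Q − J| = 34.0.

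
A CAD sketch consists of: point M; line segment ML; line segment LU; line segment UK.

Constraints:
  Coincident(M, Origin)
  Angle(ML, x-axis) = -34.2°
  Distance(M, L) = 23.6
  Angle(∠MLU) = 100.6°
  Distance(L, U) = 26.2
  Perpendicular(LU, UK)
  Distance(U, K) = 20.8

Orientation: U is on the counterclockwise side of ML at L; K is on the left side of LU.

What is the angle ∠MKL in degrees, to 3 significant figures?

42.9°

M is at the origin; ML runs at -34.2° with length 23.6, so L = 23.6·(cos -34.2°, sin -34.2°) = (19.5, -13.3). ∠MLU = 100.6°, so LU runs at -34.2° + (180° − 100.6°) = 45.2° from the x-axis; with |LU| = 26.2, U = L + 26.2·(cos 45.2°, sin 45.2°) = (38.0, 5.33). The perpendicularity gives UK at right angles to LU; with |UK| = 20.8 on the left of LU, K = U + 20.8·(-0.710, 0.705) = (23.2, 20.0). Then cos ∠MKL = KM·KL / (|KM||KL|), giving 42.9°.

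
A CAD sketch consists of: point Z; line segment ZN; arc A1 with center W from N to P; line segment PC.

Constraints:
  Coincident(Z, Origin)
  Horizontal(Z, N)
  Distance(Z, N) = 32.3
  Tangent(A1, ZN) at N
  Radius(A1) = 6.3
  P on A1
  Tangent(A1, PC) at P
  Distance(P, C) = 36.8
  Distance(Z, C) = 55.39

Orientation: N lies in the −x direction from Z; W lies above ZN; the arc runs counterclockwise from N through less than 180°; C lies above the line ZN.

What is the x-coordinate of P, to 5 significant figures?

-26.152

Z is at the origin; ZN is horizontal with |ZN| = 32.3 and N on the −x side, so N = (-32.300, 0.0000). Tangency of A1 to ZN means the radius WN is perpendicular to ZN, so W = N + (0, 6.3) = (-32.300, 6.3000). Since WP ⟂ PC (tangency), |WC| = √(6.3² + 36.8²) = 37.335 regardless of where P sits on A1. So C lies on both circle(Z, 55.39) and circle(W, 37.335); the above-ZN intersection is C = (-34.178, 43.588). P is the foot of the tangent from C: P = (-26.152, 7.6741).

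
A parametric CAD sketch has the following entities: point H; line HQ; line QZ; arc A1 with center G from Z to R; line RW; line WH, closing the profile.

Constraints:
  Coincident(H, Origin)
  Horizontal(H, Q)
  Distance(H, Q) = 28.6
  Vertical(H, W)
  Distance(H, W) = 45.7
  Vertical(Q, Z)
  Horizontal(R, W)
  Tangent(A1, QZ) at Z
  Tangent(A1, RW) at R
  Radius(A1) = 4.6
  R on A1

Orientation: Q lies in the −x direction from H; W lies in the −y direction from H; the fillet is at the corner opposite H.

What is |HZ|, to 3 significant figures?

50.1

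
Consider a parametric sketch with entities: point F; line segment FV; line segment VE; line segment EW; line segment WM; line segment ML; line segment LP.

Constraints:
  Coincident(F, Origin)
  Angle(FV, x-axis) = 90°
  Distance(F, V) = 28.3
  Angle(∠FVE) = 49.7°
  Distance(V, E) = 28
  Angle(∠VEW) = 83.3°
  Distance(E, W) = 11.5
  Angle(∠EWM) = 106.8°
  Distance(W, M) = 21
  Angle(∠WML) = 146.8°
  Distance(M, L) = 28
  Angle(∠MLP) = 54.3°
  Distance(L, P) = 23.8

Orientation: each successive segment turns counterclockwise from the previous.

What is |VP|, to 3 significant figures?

8.23

F is at the origin; FV runs at 90.0° with length 28.3, so V = (1.73e-15, 28.3). ∠FVE = 49.7° gives VE at -140° from the x-axis; with |VE| = 28.0, E = (-21.4, 10.2). ∠VEW = 83.3° gives EW at -43.0° from the x-axis; with |EW| = 11.5, W = (-12.9, 2.35). ∠EWM = 106.8° gives WM at 30.2° from the x-axis; with |WM| = 21.0, M = (5.21, 12.9). ∠WML = 146.8° gives ML at 63.4° from the x-axis; with |ML| = 28.0, L = (17.7, 37.9). ∠MLP = 54.3° gives LP at -171° from the x-axis; with |LP| = 23.8, P = (-5.76, 34.2). Then |VP| = |P − V| = 8.23.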